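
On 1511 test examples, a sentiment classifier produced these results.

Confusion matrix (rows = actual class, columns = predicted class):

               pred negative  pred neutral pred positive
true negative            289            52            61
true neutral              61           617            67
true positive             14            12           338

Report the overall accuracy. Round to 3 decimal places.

0.823

Accuracy = trace / total = (289+617+338=1244) / 1511 = 1244/1511 = 0.823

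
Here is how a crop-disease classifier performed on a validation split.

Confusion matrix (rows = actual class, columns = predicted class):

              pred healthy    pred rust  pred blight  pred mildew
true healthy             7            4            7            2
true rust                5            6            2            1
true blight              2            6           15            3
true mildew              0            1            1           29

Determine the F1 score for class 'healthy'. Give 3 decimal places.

One-vs-rest for 'healthy': TP = diagonal; FP = other classes predicted 'healthy'; FN = 'healthy' predicted as other.
F1 score = 2·TP/(2·TP+FP+FN).
healthy: TP=7, FP=5+2+0=7, FN=4+7+2=13 → 14/34 = 0.4118

0.412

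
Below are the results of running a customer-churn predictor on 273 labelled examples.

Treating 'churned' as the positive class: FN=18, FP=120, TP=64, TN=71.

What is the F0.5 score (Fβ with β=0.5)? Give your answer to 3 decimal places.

Fβ = (1+β²)·TP / ((1+β²)·TP + β²·FN + FP), with β²=1/4
= 1.25·64 / (1.25·64 + 0.25·18 + 120) = 0.391

0.391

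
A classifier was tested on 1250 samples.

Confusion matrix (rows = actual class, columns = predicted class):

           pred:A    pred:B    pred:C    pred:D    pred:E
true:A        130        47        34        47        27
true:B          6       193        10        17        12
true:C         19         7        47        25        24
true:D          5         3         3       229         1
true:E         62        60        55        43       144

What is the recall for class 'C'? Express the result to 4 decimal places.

One-vs-rest for 'C': TP = diagonal; FP = other classes predicted 'C'; FN = 'C' predicted as other.
recall = TP/(TP+FN).
C: TP=47, FN=19+7+25+24=75 → 47/122 = 0.38525

0.3852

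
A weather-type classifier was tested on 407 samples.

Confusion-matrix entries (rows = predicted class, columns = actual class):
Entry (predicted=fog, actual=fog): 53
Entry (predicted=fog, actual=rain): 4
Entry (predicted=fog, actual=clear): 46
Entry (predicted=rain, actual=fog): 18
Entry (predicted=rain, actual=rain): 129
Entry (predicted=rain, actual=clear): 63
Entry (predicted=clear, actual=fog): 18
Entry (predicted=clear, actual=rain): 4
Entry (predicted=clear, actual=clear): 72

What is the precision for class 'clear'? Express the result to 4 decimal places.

0.7660

Take TP from the diagonal, FP from the rest of the 'clear' prediction marginal, FN from the rest of the 'clear' actual marginal.
precision = TP/(TP+FP).
clear: TP=72, FP=18+4=22 → 72/94 = 0.76596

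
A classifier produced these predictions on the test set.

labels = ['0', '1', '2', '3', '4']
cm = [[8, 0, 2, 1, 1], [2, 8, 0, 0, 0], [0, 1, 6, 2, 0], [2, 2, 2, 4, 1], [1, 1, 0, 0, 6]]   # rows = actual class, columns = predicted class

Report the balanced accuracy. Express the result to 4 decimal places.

Balanced accuracy = mean of per-class recall.
  0: recall = 8/12 = 0.66667
  1: recall = 8/10 = 0.80000
  2: recall = 6/9 = 0.66667
  3: recall = 4/11 = 0.36364
  4: recall = 6/8 = 0.75000
Mean = (0.66667 + 0.80000 + 0.66667 + 0.36364 + 0.75000) / 5 = 0.6494

0.6494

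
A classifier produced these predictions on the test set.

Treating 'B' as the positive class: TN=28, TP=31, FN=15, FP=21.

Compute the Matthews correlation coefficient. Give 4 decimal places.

MCC = (TP·TN − FP·FN) / √((TP+FP)(TP+FN)(TN+FP)(TN+FN))
Numerator = 31·28 − 21·15 = 553
Denominator = √(52·46·49·43) = √5039944 = 2244.9820
MCC = 553 / 2244.9820 = 0.2463

0.2463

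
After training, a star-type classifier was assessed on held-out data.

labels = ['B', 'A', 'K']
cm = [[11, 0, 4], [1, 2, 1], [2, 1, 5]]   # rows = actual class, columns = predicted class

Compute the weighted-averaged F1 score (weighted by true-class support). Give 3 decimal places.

0.671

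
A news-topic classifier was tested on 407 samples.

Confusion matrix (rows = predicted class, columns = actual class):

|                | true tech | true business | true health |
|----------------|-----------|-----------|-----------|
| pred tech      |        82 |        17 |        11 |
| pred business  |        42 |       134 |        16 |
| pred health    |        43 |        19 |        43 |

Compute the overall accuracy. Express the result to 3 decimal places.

Accuracy = trace / total = (82+134+43=259) / 407 = 259/407 = 0.636

0.636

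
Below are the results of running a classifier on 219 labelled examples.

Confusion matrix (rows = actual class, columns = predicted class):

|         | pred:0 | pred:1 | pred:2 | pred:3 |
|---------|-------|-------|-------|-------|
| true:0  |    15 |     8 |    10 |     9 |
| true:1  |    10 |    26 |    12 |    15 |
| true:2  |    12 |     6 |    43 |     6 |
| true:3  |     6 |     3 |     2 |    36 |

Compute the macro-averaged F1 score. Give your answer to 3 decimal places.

0.531

Per-class F1 score (2·TP/(2·TP+FP+FN)):
  0: TP=15, FP=10+12+6=28, FN=8+10+9=27 → 30/85 = 0.3529
  1: TP=26, FP=8+6+3=17, FN=10+12+15=37 → 52/106 = 0.4906
  2: TP=43, FP=10+12+2=24, FN=12+6+6=24 → 86/134 = 0.6418
  3: TP=36, FP=9+15+6=30, FN=6+3+2=11 → 72/113 = 0.6372
Macro-F1 score = mean = (0.3529 + 0.4906 + 0.6418 + 0.6372) / 4 = 0.531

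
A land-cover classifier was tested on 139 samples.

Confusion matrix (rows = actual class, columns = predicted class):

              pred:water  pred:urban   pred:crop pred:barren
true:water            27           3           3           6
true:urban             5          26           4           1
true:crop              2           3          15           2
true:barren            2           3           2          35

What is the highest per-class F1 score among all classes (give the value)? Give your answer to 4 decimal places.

Per-class F1 score (2·TP/(2·TP+FP+FN)):
  water: TP=27, FP=5+2+2=9, FN=3+3+6=12 → 54/75 = 0.72000
  urban: TP=26, FP=3+3+3=9, FN=5+4+1=10 → 52/71 = 0.73239
  crop: TP=15, FP=3+4+2=9, FN=2+3+2=7 → 30/46 = 0.65217
  barren: TP=35, FP=6+1+2=9, FN=2+3+2=7 → 70/86 = 0.81395
Highest is class 'barren' with F1 score = 0.8140.

0.8140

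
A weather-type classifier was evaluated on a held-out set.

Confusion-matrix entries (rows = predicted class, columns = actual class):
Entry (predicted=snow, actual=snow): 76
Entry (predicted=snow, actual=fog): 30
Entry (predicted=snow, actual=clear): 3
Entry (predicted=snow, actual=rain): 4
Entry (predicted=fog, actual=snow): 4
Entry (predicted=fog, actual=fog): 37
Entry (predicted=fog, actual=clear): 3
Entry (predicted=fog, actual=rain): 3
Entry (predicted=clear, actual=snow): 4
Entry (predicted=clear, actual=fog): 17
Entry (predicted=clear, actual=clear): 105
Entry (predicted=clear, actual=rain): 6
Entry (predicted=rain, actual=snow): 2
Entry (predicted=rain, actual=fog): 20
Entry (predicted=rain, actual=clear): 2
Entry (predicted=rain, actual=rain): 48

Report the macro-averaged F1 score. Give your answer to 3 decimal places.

0.708

Per-class F1 score (2·TP/(2·TP+FP+FN)):
  snow: TP=76, FP=30+3+4=37, FN=4+4+2=10 → 152/199 = 0.7638
  fog: TP=37, FP=4+3+3=10, FN=30+17+20=67 → 74/151 = 0.4901
  clear: TP=105, FP=4+17+6=27, FN=3+3+2=8 → 210/245 = 0.8571
  rain: TP=48, FP=2+20+2=24, FN=4+3+6=13 → 96/133 = 0.7218
Macro-F1 score = mean = (0.7638 + 0.4901 + 0.8571 + 0.7218) / 4 = 0.708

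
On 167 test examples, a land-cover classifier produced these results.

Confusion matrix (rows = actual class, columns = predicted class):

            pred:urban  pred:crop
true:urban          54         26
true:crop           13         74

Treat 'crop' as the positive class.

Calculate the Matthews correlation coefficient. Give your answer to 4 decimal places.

0.5357

MCC = (TP·TN − FP·FN) / √((TP+FP)(TP+FN)(TN+FP)(TN+FN))
Numerator = 74·54 − 26·13 = 3658
Denominator = √(100·87·80·67) = √46632000 = 6828.7627
MCC = 3658 / 6828.7627 = 0.5357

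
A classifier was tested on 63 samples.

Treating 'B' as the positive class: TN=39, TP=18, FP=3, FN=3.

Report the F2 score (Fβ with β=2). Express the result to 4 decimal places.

0.8571

Fβ = (1+β²)·TP / ((1+β²)·TP + β²·FN + FP), with β²=4
= 5·18 / (5·18 + 4·3 + 3) = 0.8571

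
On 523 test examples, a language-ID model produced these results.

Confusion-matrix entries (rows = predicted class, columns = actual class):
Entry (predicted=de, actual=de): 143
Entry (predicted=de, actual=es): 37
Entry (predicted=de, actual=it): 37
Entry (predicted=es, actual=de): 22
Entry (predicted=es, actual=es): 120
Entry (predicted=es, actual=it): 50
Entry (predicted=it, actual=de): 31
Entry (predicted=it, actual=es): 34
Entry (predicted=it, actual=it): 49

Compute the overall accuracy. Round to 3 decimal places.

0.597

Accuracy = trace / total = (143+120+49=312) / 523 = 312/523 = 0.597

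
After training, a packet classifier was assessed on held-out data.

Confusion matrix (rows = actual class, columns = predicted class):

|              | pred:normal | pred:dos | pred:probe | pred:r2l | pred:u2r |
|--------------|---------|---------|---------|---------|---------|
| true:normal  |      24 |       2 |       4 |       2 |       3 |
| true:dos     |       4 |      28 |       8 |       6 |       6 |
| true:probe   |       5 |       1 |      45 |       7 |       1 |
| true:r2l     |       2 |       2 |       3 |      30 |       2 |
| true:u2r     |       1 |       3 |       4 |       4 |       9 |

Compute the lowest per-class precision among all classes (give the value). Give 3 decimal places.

Per-class precision (TP/(TP+FP)):
  normal: TP=24, FP=4+5+2+1=12 → 24/36 = 0.6667
  dos: TP=28, FP=2+1+2+3=8 → 28/36 = 0.7778
  probe: TP=45, FP=4+8+3+4=19 → 45/64 = 0.7031
  r2l: TP=30, FP=2+6+7+4=19 → 30/49 = 0.6122
  u2r: TP=9, FP=3+6+1+2=12 → 9/21 = 0.4286
Lowest is class 'u2r' with precision = 0.429.

0.429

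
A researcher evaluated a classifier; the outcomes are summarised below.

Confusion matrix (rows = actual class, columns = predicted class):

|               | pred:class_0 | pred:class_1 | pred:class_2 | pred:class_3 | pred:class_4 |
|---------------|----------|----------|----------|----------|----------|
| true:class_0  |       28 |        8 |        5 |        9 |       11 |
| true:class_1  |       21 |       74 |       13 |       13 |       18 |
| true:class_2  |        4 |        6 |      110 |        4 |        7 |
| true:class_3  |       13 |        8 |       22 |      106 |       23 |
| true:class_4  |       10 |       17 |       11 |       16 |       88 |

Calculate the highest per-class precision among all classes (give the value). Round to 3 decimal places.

0.716

Per-class precision (TP/(TP+FP)):
  class_0: TP=28, FP=21+4+13+10=48 → 28/76 = 0.3684
  class_1: TP=74, FP=8+6+8+17=39 → 74/113 = 0.6549
  class_2: TP=110, FP=5+13+22+11=51 → 110/161 = 0.6832
  class_3: TP=106, FP=9+13+4+16=42 → 106/148 = 0.7162
  class_4: TP=88, FP=11+18+7+23=59 → 88/147 = 0.5986
Highest is class 'class_3' with precision = 0.716.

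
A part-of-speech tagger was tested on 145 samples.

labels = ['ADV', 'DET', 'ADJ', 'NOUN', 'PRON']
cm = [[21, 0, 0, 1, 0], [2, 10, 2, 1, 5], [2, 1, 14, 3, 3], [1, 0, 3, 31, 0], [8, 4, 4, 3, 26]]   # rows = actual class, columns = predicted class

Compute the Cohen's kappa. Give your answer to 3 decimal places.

0.623

Observed agreement pₒ = trace/N = 102/145 = 0.7034
Expected agreement pₑ = Σ (rowᵢ·colᵢ)/N² = (22·34 + 20·15 + 23·23 + 35·39 + 45·34)/145² = 0.2127
κ = (pₒ − pₑ)/(1 − pₑ) = (0.7034 − 0.2127)/(1 − 0.2127) = 0.623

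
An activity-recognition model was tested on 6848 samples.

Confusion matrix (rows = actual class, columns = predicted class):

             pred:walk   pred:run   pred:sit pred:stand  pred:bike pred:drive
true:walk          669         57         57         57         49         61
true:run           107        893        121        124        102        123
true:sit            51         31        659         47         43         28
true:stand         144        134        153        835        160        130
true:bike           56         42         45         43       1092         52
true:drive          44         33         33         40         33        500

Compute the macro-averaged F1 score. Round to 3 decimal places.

Per-class F1 score (2·TP/(2·TP+FP+FN)):
  walk: TP=669, FP=107+51+144+56+44=402, FN=57+57+57+49+61=281 → 1338/2021 = 0.6620
  run: TP=893, FP=57+31+134+42+33=297, FN=107+121+124+102+123=577 → 1786/2660 = 0.6714
  sit: TP=659, FP=57+121+153+45+33=409, FN=51+31+47+43+28=200 → 1318/1927 = 0.6840
  stand: TP=835, FP=57+124+47+43+40=311, FN=144+134+153+160+130=721 → 1670/2702 = 0.6181
  bike: TP=1092, FP=49+102+43+160+33=387, FN=56+42+45+43+52=238 → 2184/2809 = 0.7775
  drive: TP=500, FP=61+123+28+130+52=394, FN=44+33+33+40+33=183 → 1000/1577 = 0.6341
Macro-F1 score = mean = (0.6620 + 0.6714 + 0.6840 + 0.6181 + 0.7775 + 0.6341) / 6 = 0.675

0.675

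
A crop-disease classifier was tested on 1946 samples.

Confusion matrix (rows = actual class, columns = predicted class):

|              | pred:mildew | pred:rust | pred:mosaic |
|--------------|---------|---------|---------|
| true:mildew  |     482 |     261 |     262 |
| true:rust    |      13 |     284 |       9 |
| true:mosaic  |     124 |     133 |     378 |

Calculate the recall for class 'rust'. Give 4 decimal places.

Take TP from the diagonal, FP from the rest of the 'rust' prediction marginal, FN from the rest of the 'rust' actual marginal.
recall = TP/(TP+FN).
rust: TP=284, FN=13+9=22 → 284/306 = 0.92810

0.9281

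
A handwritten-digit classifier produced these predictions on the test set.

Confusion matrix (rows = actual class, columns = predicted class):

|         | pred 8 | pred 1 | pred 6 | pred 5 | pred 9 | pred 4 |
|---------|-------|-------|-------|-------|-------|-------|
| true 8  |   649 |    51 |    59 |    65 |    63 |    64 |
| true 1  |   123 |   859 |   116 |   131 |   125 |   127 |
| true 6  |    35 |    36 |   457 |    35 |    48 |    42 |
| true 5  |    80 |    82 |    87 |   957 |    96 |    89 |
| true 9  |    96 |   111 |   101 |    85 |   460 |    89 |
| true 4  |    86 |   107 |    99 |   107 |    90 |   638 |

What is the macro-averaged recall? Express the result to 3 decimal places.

0.617

Per-class recall (TP/(TP+FN)):
  8: TP=649, FN=51+59+65+63+64=302 → 649/951 = 0.6824
  1: TP=859, FN=123+116+131+125+127=622 → 859/1481 = 0.5800
  6: TP=457, FN=35+36+35+48+42=196 → 457/653 = 0.6998
  5: TP=957, FN=80+82+87+96+89=434 → 957/1391 = 0.6880
  9: TP=460, FN=96+111+101+85+89=482 → 460/942 = 0.4883
  4: TP=638, FN=86+107+99+107+90=489 → 638/1127 = 0.5661
Macro-recall = mean = (0.6824 + 0.5800 + 0.6998 + 0.6880 + 0.4883 + 0.5661) / 6 = 0.617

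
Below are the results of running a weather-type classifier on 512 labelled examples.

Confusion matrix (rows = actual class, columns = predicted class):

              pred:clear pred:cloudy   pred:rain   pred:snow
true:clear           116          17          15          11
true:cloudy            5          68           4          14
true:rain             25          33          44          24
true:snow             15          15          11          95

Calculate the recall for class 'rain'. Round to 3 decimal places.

0.349

Treat 'rain' as positive and all other classes as negative.
recall = TP/(TP+FN).
rain: TP=44, FN=25+33+24=82 → 44/126 = 0.3492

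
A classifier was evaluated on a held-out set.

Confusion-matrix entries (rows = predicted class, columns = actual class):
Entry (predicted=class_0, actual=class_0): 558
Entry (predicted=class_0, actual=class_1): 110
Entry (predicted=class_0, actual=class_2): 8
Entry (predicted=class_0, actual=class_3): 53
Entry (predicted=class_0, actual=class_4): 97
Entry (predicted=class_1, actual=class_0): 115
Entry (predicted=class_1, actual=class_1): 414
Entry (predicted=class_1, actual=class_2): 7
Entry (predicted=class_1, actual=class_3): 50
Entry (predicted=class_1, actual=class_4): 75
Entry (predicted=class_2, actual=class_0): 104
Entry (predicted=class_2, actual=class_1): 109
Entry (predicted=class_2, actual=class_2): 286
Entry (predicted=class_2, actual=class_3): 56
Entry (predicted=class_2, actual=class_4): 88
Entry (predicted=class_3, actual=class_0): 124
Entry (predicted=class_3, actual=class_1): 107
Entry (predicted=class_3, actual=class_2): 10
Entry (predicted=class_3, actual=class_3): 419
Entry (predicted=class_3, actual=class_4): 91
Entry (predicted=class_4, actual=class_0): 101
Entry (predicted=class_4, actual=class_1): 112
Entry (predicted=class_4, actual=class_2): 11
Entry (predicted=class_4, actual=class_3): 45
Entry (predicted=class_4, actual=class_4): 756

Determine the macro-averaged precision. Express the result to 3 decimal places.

0.608

Per-class precision (TP/(TP+FP)):
  class_0: TP=558, FP=110+8+53+97=268 → 558/826 = 0.6755
  class_1: TP=414, FP=115+7+50+75=247 → 414/661 = 0.6263
  class_2: TP=286, FP=104+109+56+88=357 → 286/643 = 0.4448
  class_3: TP=419, FP=124+107+10+91=332 → 419/751 = 0.5579
  class_4: TP=756, FP=101+112+11+45=269 → 756/1025 = 0.7376
Macro-precision = mean = (0.6755 + 0.6263 + 0.4448 + 0.5579 + 0.7376) / 5 = 0.608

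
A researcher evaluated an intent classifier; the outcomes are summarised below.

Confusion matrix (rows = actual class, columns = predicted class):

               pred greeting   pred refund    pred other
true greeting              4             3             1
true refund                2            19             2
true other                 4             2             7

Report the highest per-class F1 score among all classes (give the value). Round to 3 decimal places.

0.809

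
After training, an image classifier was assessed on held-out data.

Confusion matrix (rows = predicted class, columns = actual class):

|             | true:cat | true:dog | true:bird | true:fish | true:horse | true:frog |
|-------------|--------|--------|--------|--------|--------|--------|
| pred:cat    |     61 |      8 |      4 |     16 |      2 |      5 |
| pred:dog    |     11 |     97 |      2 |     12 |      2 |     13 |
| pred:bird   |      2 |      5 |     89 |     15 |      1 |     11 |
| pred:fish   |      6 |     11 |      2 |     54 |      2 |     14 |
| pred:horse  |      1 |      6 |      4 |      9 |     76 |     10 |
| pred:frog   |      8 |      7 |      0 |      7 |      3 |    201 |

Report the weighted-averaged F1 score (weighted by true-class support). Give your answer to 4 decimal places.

Per-class F1 score (2·TP/(2·TP+FP+FN)):
  cat: TP=61, FP=8+4+16+2+5=35, FN=11+2+6+1+8=28 → 122/185 = 0.65946
  dog: TP=97, FP=11+2+12+2+13=40, FN=8+5+11+6+7=37 → 194/271 = 0.71587
  bird: TP=89, FP=2+5+15+1+11=34, FN=4+2+2+4+0=12 → 178/224 = 0.79464
  fish: TP=54, FP=6+11+2+2+14=35, FN=16+12+15+9+7=59 → 108/202 = 0.53465
  horse: TP=76, FP=1+6+4+9+10=30, FN=2+2+1+2+3=10 → 152/192 = 0.79167
  frog: TP=201, FP=8+7+0+7+3=25, FN=5+13+11+14+10=53 → 402/480 = 0.83750
Weighted-F1 score = Σ (supportᵢ/N)·F1 scoreᵢ with N=777: (89/777)·0.65946 + (134/777)·0.71587 + (101/777)·0.79464 + (113/777)·0.53465 + (86/777)·0.79167 + (254/777)·0.83750 = 0.7414

0.7414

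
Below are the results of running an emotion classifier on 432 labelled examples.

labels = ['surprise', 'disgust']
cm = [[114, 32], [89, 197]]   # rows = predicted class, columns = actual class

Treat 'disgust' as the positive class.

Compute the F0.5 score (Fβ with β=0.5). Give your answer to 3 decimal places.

0.717

Fβ = (1+β²)·TP / ((1+β²)·TP + β²·FN + FP), with β²=1/4
= 1.25·197 / (1.25·197 + 0.25·32 + 89) = 0.717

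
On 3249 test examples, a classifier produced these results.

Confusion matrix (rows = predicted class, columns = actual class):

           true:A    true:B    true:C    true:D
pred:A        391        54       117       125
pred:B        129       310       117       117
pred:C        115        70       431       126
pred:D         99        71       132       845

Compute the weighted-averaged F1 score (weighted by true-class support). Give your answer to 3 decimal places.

0.611

Per-class F1 score (2·TP/(2·TP+FP+FN)):
  A: TP=391, FP=54+117+125=296, FN=129+115+99=343 → 782/1421 = 0.5503
  B: TP=310, FP=129+117+117=363, FN=54+70+71=195 → 620/1178 = 0.5263
  C: TP=431, FP=115+70+126=311, FN=117+117+132=366 → 862/1539 = 0.5601
  D: TP=845, FP=99+71+132=302, FN=125+117+126=368 → 1690/2360 = 0.7161
Weighted-F1 score = Σ (supportᵢ/N)·F1 scoreᵢ with N=3249: (734/3249)·0.5503 + (505/3249)·0.5263 + (797/3249)·0.5601 + (1213/3249)·0.7161 = 0.611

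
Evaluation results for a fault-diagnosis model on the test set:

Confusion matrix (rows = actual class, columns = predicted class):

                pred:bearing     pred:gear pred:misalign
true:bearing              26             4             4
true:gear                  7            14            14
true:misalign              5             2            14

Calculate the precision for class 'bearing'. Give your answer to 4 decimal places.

precision = TP/(TP+FP).
bearing: TP=26, FP=7+5=12 → 26/38 = 0.68421

0.6842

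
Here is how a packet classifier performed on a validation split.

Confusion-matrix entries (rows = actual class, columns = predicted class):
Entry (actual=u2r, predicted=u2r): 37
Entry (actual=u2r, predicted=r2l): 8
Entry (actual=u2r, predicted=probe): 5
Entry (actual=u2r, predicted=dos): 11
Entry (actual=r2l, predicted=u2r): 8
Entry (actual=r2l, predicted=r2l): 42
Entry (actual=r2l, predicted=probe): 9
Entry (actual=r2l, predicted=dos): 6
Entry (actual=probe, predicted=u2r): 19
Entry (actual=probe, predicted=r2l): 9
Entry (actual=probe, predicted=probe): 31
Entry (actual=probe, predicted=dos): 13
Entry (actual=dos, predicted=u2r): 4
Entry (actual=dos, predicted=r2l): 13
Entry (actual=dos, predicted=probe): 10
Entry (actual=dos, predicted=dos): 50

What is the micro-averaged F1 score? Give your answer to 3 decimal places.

Micro-averaging pools counts across classes: ΣTP=160, ΣFP=115, ΣFN=115.
Micro-F1 score = 2·TP/(2·TP+FP+FN) on pooled counts = 0.582 (equals overall accuracy in single-label multiclass).

0.582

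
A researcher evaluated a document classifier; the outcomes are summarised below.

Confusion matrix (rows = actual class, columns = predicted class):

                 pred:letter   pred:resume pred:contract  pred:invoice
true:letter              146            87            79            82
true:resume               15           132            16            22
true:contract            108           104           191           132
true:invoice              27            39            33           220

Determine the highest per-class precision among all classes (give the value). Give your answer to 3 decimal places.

0.599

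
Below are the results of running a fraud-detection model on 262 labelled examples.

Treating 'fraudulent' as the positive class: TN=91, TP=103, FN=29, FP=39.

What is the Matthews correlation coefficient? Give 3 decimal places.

MCC = (TP·TN − FP·FN) / √((TP+FP)(TP+FN)(TN+FP)(TN+FN))
Numerator = 103·91 − 39·29 = 8242
Denominator = √(142·132·130·120) = √292406400 = 17099.8947
MCC = 8242 / 17099.8947 = 0.482

0.482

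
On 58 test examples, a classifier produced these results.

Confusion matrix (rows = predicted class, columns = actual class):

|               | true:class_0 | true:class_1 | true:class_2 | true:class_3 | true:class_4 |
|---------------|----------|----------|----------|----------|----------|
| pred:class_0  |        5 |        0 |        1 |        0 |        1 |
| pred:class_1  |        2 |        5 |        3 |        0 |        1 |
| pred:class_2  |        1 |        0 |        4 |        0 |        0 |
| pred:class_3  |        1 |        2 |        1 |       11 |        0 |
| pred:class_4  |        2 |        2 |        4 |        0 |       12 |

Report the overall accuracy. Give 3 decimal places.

0.638

Accuracy = trace / total = (5+5+4+11+12=37) / 58 = 37/58 = 0.638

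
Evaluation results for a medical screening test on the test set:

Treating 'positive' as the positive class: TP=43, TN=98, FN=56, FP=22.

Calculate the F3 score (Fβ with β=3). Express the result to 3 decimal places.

Fβ = (1+β²)·TP / ((1+β²)·TP + β²·FN + FP), with β²=9
= 10·43 / (10·43 + 9·56 + 22) = 0.450

0.450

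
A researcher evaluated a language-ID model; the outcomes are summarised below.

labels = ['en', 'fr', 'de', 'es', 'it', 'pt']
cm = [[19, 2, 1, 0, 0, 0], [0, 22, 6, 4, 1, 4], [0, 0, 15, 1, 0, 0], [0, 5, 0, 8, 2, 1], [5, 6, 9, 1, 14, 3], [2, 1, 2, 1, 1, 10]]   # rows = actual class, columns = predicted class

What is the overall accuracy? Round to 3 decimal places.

Accuracy = trace / total = (19+22+15+8+14+10=88) / 146 = 88/146 = 0.603

0.603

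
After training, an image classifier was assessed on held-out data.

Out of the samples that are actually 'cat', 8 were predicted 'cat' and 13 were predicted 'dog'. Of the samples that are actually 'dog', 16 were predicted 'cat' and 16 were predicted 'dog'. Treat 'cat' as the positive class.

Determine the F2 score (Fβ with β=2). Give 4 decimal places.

0.3704

Fβ = (1+β²)·TP / ((1+β²)·TP + β²·FN + FP), with β²=4
= 5·8 / (5·8 + 4·13 + 16) = 0.3704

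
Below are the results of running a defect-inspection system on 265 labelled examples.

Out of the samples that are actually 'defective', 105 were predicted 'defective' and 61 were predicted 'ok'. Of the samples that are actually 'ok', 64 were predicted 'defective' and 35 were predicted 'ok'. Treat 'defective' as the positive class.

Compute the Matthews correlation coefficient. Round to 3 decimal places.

-0.014

MCC = (TP·TN − FP·FN) / √((TP+FP)(TP+FN)(TN+FP)(TN+FN))
Numerator = 105·35 − 64·61 = -229
Denominator = √(169·166·99·96) = √266625216 = 16328.6624
MCC = -229 / 16328.6624 = -0.014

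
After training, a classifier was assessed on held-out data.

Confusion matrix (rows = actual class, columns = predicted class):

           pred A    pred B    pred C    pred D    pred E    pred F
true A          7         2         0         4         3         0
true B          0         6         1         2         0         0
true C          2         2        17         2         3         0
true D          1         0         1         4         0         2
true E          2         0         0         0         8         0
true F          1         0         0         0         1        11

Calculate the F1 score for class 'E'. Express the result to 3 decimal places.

One-vs-rest for 'E': TP = diagonal; FP = other classes predicted 'E'; FN = 'E' predicted as other.
F1 score = 2·TP/(2·TP+FP+FN).
E: TP=8, FP=3+0+3+0+1=7, FN=2+0+0+0+0=2 → 16/25 = 0.6400

0.640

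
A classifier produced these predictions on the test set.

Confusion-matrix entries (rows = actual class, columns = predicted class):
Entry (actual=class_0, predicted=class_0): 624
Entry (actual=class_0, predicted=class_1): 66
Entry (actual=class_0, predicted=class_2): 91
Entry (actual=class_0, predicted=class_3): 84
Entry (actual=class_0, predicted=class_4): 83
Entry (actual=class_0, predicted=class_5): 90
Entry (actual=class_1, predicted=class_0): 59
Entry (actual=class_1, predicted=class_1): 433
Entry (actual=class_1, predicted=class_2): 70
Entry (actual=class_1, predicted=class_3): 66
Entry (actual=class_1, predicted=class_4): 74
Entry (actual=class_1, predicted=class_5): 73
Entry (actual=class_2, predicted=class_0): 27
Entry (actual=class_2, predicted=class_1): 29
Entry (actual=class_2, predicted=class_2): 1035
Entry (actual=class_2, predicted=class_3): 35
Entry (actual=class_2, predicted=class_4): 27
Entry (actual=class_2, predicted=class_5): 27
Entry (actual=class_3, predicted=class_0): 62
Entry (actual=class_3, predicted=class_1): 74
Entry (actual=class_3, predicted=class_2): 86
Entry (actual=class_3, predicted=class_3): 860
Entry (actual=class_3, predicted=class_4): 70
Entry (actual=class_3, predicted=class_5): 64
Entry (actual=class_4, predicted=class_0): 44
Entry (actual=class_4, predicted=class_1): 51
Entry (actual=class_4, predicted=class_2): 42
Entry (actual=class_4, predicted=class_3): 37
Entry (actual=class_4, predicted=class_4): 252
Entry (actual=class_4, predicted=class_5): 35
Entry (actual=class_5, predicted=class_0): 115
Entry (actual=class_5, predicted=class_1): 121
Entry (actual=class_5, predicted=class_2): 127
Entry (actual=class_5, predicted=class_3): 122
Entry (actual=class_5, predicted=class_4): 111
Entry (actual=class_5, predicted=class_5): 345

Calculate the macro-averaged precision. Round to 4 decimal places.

0.6016

Per-class precision (TP/(TP+FP)):
  class_0: TP=624, FP=59+27+62+44+115=307 → 624/931 = 0.67025
  class_1: TP=433, FP=66+29+74+51+121=341 → 433/774 = 0.55943
  class_2: TP=1035, FP=91+70+86+42+127=416 → 1035/1451 = 0.71330
  class_3: TP=860, FP=84+66+35+37+122=344 → 860/1204 = 0.71429
  class_4: TP=252, FP=83+74+27+70+111=365 → 252/617 = 0.40843
  class_5: TP=345, FP=90+73+27+64+35=289 → 345/634 = 0.54416
Macro-precision = mean = (0.67025 + 0.55943 + 0.71330 + 0.71429 + 0.40843 + 0.54416) / 6 = 0.6016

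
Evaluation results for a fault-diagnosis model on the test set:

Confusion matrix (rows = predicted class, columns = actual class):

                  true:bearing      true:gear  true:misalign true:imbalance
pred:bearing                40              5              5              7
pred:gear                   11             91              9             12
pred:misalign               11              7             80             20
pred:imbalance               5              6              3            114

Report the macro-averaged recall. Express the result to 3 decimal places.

0.750

Per-class recall (TP/(TP+FN)):
  bearing: TP=40, FN=11+11+5=27 → 40/67 = 0.5970
  gear: TP=91, FN=5+7+6=18 → 91/109 = 0.8349
  misalign: TP=80, FN=5+9+3=17 → 80/97 = 0.8247
  imbalance: TP=114, FN=7+12+20=39 → 114/153 = 0.7451
Macro-recall = mean = (0.5970 + 0.8349 + 0.8247 + 0.7451) / 4 = 0.750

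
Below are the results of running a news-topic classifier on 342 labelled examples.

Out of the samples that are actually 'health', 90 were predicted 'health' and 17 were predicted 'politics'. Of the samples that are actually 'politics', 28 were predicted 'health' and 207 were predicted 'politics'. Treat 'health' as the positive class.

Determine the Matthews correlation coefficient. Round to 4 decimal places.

MCC = (TP·TN − FP·FN) / √((TP+FP)(TP+FN)(TN+FP)(TN+FN))
Numerator = 90·207 − 28·17 = 18154
Denominator = √(118·107·235·224) = √664632640 = 25780.4701
MCC = 18154 / 25780.4701 = 0.7042

0.7042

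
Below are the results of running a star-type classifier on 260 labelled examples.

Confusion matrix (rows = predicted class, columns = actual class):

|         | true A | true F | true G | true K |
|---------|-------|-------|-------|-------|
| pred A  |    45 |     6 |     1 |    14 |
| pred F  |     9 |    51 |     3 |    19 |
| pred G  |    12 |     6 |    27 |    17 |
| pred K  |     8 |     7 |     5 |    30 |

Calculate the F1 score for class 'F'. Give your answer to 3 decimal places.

0.671

F1 score = 2·TP/(2·TP+FP+FN).
F: TP=51, FP=9+3+19=31, FN=6+6+7=19 → 102/152 = 0.6711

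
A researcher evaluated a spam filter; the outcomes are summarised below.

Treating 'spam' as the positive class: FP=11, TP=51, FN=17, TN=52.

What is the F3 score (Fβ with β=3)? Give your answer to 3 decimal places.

Fβ = (1+β²)·TP / ((1+β²)·TP + β²·FN + FP), with β²=9
= 10·51 / (10·51 + 9·17 + 11) = 0.757

0.757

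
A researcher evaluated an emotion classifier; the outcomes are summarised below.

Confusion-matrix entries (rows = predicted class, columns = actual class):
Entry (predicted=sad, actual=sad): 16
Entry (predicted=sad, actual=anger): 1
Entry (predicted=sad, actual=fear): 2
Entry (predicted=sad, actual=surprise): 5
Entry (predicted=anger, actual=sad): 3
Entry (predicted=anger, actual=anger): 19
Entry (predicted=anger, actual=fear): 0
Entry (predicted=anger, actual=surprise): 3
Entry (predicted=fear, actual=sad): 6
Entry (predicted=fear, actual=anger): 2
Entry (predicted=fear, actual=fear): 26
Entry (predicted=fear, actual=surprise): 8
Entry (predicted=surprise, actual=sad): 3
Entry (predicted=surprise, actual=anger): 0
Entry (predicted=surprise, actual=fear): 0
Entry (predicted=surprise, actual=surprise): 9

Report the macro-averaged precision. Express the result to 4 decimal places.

Per-class precision (TP/(TP+FP)):
  sad: TP=16, FP=1+2+5=8 → 16/24 = 0.66667
  anger: TP=19, FP=3+0+3=6 → 19/25 = 0.76000
  fear: TP=26, FP=6+2+8=16 → 26/42 = 0.61905
  surprise: TP=9, FP=3+0+0=3 → 9/12 = 0.75000
Macro-precision = mean = (0.66667 + 0.76000 + 0.61905 + 0.75000) / 4 = 0.6989

0.6989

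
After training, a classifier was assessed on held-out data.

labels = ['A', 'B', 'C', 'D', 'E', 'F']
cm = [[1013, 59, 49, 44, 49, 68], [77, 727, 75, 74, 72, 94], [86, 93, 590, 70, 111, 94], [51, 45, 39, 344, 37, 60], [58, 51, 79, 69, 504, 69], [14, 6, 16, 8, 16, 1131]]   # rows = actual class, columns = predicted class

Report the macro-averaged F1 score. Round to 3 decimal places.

Per-class F1 score (2·TP/(2·TP+FP+FN)):
  A: TP=1013, FP=77+86+51+58+14=286, FN=59+49+44+49+68=269 → 2026/2581 = 0.7850
  B: TP=727, FP=59+93+45+51+6=254, FN=77+75+74+72+94=392 → 1454/2100 = 0.6924
  C: TP=590, FP=49+75+39+79+16=258, FN=86+93+70+111+94=454 → 1180/1892 = 0.6237
  D: TP=344, FP=44+74+70+69+8=265, FN=51+45+39+37+60=232 → 688/1185 = 0.5806
  E: TP=504, FP=49+72+111+37+16=285, FN=58+51+79+69+69=326 → 1008/1619 = 0.6226
  F: TP=1131, FP=68+94+94+60+69=385, FN=14+6+16+8+16=60 → 2262/2707 = 0.8356
Macro-F1 score = mean = (0.7850 + 0.6924 + 0.6237 + 0.5806 + 0.6226 + 0.8356) / 6 = 0.690

0.690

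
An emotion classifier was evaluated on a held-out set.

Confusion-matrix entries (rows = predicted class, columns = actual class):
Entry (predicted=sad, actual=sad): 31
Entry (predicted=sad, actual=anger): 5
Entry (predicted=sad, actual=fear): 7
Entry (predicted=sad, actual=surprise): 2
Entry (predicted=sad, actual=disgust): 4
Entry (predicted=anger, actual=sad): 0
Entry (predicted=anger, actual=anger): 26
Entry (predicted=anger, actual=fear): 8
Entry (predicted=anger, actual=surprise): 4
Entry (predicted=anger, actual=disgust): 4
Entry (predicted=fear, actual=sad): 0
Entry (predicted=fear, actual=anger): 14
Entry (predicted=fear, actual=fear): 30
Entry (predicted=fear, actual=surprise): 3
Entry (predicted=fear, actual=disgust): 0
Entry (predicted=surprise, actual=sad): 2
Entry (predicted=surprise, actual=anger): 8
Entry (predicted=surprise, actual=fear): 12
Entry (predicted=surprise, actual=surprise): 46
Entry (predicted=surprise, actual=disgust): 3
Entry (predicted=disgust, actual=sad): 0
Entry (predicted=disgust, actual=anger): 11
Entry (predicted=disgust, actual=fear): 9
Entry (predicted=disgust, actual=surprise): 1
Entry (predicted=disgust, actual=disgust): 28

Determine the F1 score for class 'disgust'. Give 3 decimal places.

F1 score = 2·TP/(2·TP+FP+FN).
disgust: TP=28, FP=0+11+9+1=21, FN=4+4+0+3=11 → 56/88 = 0.6364

0.636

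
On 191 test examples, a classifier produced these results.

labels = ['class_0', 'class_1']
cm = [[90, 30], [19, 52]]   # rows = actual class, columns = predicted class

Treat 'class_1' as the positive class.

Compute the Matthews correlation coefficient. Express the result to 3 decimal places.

0.471

MCC = (TP·TN − FP·FN) / √((TP+FP)(TP+FN)(TN+FP)(TN+FN))
Numerator = 52·90 − 30·19 = 4110
Denominator = √(82·71·120·109) = √76151760 = 8726.4976
MCC = 4110 / 8726.4976 = 0.471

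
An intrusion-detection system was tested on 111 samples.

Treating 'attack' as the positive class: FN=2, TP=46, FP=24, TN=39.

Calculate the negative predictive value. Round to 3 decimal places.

NPV = TN/(TN+FN) = 39/(39+2) = 0.951

0.951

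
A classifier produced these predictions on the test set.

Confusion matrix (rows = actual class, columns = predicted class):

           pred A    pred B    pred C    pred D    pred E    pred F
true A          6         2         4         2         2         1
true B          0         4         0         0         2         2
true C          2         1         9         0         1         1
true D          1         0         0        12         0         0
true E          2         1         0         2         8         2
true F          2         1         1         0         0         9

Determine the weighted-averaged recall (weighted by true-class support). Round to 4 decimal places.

Per-class recall (TP/(TP+FN)):
  A: TP=6, FN=2+4+2+2+1=11 → 6/17 = 0.35294
  B: TP=4, FN=0+0+0+2+2=4 → 4/8 = 0.50000
  C: TP=9, FN=2+1+0+1+1=5 → 9/14 = 0.64286
  D: TP=12, FN=1+0+0+0+0=1 → 12/13 = 0.92308
  E: TP=8, FN=2+1+0+2+2=7 → 8/15 = 0.53333
  F: TP=9, FN=2+1+1+0+0=4 → 9/13 = 0.69231
Weighted-recall = Σ (supportᵢ/N)·recallᵢ with N=80: (17/80)·0.35294 + (8/80)·0.50000 + (14/80)·0.64286 + (13/80)·0.92308 + (15/80)·0.53333 + (13/80)·0.69231 = 0.6000

0.6000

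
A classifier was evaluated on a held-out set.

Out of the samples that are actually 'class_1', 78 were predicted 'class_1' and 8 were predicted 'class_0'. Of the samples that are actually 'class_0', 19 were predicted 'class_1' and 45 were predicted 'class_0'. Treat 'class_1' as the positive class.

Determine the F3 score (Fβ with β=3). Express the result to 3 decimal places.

Fβ = (1+β²)·TP / ((1+β²)·TP + β²·FN + FP), with β²=9
= 10·78 / (10·78 + 9·8 + 19) = 0.896

0.896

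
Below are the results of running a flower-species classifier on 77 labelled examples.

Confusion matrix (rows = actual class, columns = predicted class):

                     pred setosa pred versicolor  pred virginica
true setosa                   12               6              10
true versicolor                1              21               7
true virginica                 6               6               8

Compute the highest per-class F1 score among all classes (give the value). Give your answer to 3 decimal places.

0.677

Per-class F1 score (2·TP/(2·TP+FP+FN)):
  setosa: TP=12, FP=1+6=7, FN=6+10=16 → 24/47 = 0.5106
  versicolor: TP=21, FP=6+6=12, FN=1+7=8 → 42/62 = 0.6774
  virginica: TP=8, FP=10+7=17, FN=6+6=12 → 16/45 = 0.3556
Highest is class 'versicolor' with F1 score = 0.677.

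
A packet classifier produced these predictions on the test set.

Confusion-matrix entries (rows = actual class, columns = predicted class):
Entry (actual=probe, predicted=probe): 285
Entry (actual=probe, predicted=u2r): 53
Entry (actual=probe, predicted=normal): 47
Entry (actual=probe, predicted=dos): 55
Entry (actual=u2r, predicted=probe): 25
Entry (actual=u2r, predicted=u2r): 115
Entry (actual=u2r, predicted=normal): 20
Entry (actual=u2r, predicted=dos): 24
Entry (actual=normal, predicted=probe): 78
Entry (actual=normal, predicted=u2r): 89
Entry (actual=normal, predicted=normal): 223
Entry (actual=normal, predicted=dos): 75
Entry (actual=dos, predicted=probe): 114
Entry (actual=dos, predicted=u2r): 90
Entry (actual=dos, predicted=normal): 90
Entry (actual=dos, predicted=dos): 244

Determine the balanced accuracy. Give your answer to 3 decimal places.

Balanced accuracy = mean of per-class recall.
  probe: recall = 285/440 = 0.6477
  u2r: recall = 115/184 = 0.6250
  normal: recall = 223/465 = 0.4796
  dos: recall = 244/538 = 0.4535
Mean = (0.6477 + 0.6250 + 0.4796 + 0.4535) / 4 = 0.551

0.551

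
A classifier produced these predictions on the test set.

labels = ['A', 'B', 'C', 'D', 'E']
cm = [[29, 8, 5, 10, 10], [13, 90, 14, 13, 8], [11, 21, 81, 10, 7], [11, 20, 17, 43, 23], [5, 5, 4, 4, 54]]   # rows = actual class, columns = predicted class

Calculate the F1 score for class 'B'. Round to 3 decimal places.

0.638

One-vs-rest for 'B': TP = diagonal; FP = other classes predicted 'B'; FN = 'B' predicted as other.
F1 score = 2·TP/(2·TP+FP+FN).
B: TP=90, FP=8+21+20+5=54, FN=13+14+13+8=48 → 180/282 = 0.6383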